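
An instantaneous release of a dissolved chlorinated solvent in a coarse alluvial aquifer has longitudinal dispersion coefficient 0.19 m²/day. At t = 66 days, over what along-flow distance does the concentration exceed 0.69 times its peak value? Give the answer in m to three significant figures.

8.63 m

The plume is Gaussian with σ = √(2Dt) = √(2 × 0.19 × 66) = 5.008 m.
C/C_peak = exp(−Δx²/(2σ²)) = 0.69 ⇒ Δx = σ·√(−2 ln 0.69) = 5.008 × 0.8615 = 4.314 m.
Width = 2Δx = 8.63 m.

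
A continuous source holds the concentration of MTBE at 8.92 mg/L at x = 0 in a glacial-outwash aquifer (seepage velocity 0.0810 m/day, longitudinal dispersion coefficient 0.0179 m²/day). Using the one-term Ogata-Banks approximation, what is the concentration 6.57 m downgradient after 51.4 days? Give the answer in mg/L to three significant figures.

0.339 mg/L

For a continuous step input, C/C₀ ≈ ½·erfc((x−vt)/(2√(Dt))).
vt = 0.0810 × 51.4 = 4.1634 m and 2√(Dt) = 2√(0.0179 × 51.4) = 1.918 m.
Argument (x−vt)/(2√(Dt)) = (6.57 − 4.1634)/1.918 = 1.255; ½·erfc(1.255) = 0.03796.
C = 8.92 × 0.03796 = 0.339 mg/L.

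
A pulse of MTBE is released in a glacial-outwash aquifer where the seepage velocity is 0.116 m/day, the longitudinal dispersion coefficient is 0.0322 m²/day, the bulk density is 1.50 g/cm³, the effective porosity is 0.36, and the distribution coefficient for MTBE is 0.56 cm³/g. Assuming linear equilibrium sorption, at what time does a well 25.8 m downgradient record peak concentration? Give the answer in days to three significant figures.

733 days

Retardation factor R = 1 + ρ_b·K_d/n = 1 + 1.50 × 0.56/0.36 = 3.333.
Sorption retards both mechanisms: v_R = v/R = 0.03480 m/day, D_R = D/R = 0.009661 m²/day.
Peak time from v_R²t² + 2D_R t − x² = 0: t = (√(D_R² + v_R²x²) − D_R)/v_R².
√(D_R² + v_R²x²) = √(0.009661² + 0.03480² × 25.8²) = 0.8979; v_R² = 0.001211.
t = (0.8979 − 0.009661)/0.001211 = 733 days.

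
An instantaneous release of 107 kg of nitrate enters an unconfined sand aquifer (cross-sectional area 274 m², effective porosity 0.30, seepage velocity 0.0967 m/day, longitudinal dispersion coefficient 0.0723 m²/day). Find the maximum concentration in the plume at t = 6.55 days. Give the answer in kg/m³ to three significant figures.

The peak of an instantaneous 1D plume sits at x = vt; there the Gaussian factor is 1 and C_max = M/(n_e·A·√(4πDt)), where n_e·A is the pore area the mass is dissolved in.
√(4πDt) = √(4π × 0.0723 × 6.55) = 2.439 m, so C_max = 107/(0.30 × 274 × 2.439) = 0.534 kg/m³.

0.534 kg/m³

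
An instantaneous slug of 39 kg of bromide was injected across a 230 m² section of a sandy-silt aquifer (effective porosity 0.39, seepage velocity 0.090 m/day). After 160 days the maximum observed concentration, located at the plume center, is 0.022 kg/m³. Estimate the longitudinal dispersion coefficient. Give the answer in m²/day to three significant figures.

At the plume center C_max = M/(n_e·A·√(4πDt)), so D = M²/(4πt·(n_e·A·C_max)²).
n_e·A·C_max = 0.39 × 230 × 0.022 = 1.973 kg/m.
D = 39²/(4π × 160 × 1.973²) = 0.194 m²/day.

0.194 m²/day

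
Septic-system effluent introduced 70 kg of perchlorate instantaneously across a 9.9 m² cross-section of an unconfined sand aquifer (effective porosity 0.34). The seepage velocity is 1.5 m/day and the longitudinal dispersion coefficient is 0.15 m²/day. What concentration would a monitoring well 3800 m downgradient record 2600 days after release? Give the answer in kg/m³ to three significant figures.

0.000489 kg/m³

For an instantaneous plane source, C(x,t) = M/(n_e·A·√(4πDt)) · exp(−(x−vt)²/(4Dt)), with n_e·A the pore (flow) area.
Plume center vt = 1.5 × 2600 = 3900 m, so the well at 3800 m is 100 m upgradient of the peak.
√(4πDt) = 70.01 m, giving peak height M/(n_e·A·√(4πDt)) = 70/(0.34 × 9.9 × 70.01) = 0.2970 kg/m³.
(x−vt)²/(4Dt) = (-100)²/(4 × 0.15 × 2600) = 6.410; exp(−6.410) = 0.001645.
C = 0.2970 × 0.001645 = 0.000489 kg/m³.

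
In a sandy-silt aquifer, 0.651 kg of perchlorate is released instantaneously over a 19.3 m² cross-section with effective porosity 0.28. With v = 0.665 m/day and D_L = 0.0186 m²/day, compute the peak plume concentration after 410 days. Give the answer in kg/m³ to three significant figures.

0.0123 kg/m³

The peak of an instantaneous 1D plume sits at x = vt; there the Gaussian factor is 1 and C_max = M/(n_e·A·√(4πDt)), where n_e·A is the pore area the mass is dissolved in.
√(4πDt) = √(4π × 0.0186 × 410) = 9.789 m, so C_max = 0.651/(0.28 × 19.3 × 9.789) = 0.0123 kg/m³.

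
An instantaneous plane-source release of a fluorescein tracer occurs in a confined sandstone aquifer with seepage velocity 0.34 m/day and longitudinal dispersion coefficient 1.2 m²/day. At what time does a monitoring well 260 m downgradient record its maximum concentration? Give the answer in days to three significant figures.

For the 1D instantaneous-source solution, setting ∂C/∂t = 0 at fixed x gives v²t² + 2Dt − x² = 0, so t = (√(D² + v²x²) − D)/v².
√(D² + v²x²) = √(1.2² + 0.34² × 260²) = 88.41; v² = 0.1156.
t = (88.41 − 1.2)/0.1156 = 754 days (vs. the pure-advection estimate x/v = 765 d).

754 days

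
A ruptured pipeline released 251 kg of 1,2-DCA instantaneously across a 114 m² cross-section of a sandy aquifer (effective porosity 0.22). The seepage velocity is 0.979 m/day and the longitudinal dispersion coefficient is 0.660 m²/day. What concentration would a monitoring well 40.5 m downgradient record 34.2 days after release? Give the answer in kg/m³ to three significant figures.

0.344 kg/m³

For an instantaneous plane source, C(x,t) = M/(n_e·A·√(4πDt)) · exp(−(x−vt)²/(4Dt)), with n_e·A the pore (flow) area.
Plume center vt = 0.979 × 34.2 = 33.4818 m, so the well at 40.5 m is 7.0182 m downgradient of the peak.
√(4πDt) = 16.84 m, giving peak height M/(n_e·A·√(4πDt)) = 251/(0.22 × 114 × 16.84) = 0.5943 kg/m³.
(x−vt)²/(4Dt) = (7.0182)²/(4 × 0.660 × 34.2) = 0.5455; exp(−0.5455) = 0.5796.
C = 0.5943 × 0.5796 = 0.344 kg/m³.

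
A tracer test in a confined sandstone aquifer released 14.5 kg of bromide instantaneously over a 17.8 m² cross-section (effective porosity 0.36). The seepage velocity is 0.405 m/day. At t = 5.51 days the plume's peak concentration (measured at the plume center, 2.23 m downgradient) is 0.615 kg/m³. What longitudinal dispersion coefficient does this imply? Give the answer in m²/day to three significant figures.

0.196 m²/day

At the plume center C_max = M/(n_e·A·√(4πDt)), so D = M²/(4πt·(n_e·A·C_max)²).
n_e·A·C_max = 0.36 × 17.8 × 0.615 = 3.941 kg/m.
D = 14.5²/(4π × 5.51 × 3.941²) = 0.196 m²/day.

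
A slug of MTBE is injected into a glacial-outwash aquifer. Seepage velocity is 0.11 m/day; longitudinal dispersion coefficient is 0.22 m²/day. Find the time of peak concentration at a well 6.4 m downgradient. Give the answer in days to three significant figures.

42.8 days

For the 1D instantaneous-source solution, setting ∂C/∂t = 0 at fixed x gives v²t² + 2Dt − x² = 0, so t = (√(D² + v²x²) − D)/v².
√(D² + v²x²) = √(0.22² + 0.11² × 6.4²) = 0.7376; v² = 0.0121.
t = (0.7376 − 0.22)/0.0121 = 42.8 days (vs. the pure-advection estimate x/v = 58.2 d).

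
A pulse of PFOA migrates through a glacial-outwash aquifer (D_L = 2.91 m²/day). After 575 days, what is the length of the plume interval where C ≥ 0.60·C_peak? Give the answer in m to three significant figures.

117 m

The plume is Gaussian with σ = √(2Dt) = √(2 × 2.91 × 575) = 57.85 m.
C/C_peak = exp(−Δx²/(2σ²)) = 0.60 ⇒ Δx = σ·√(−2 ln 0.60) = 57.85 × 1.011 = 58.49 m.
Width = 2Δx = 117 m.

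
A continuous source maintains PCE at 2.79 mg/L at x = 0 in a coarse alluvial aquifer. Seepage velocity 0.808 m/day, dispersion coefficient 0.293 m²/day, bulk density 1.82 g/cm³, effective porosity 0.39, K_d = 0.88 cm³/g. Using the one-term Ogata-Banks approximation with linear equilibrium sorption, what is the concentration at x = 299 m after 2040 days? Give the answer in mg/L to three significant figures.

Retardation factor R = 1 + ρ_b·K_d/n = 1 + 1.82 × 0.88/0.39 = 5.107.
Sorption retards both mechanisms: v_R = v/R = 0.1582 m/day, D_R = D/R = 0.05737 m²/day.
v_R·t = 0.1582 × 2040 = 322.728 m; 2√(D_R t) = 21.64 m; argument = (299 − 322.728)/21.64 = -1.096.
C = C₀ × ½·erfc(-1.096) = 2.79 × 0.9394 = 2.62 mg/L.

2.62 mg/L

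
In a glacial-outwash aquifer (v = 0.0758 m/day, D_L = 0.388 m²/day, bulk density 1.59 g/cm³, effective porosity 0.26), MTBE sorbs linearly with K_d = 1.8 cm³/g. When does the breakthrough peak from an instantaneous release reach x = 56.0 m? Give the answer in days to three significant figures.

8100 days

Retardation factor R = 1 + ρ_b·K_d/n = 1 + 1.59 × 1.8/0.26 = 12.01.
Sorption retards both mechanisms: v_R = v/R = 0.006311 m/day, D_R = D/R = 0.03231 m²/day.
Peak time from v_R²t² + 2D_R t − x² = 0: t = (√(D_R² + v_R²x²) − D_R)/v_R².
√(D_R² + v_R²x²) = √(0.03231² + 0.006311² × 56.0²) = 0.3549; v_R² = 3.983e-05.
t = (0.3549 − 0.03231)/3.983e-05 = 8100 days.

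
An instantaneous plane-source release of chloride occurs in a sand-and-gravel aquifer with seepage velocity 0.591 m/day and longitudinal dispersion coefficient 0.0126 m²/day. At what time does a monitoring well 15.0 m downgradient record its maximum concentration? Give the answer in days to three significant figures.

25.3 days

For the 1D instantaneous-source solution, setting ∂C/∂t = 0 at fixed x gives v²t² + 2Dt − x² = 0, so t = (√(D² + v²x²) − D)/v².
√(D² + v²x²) = √(0.0126² + 0.591² × 15.0²) = 8.865; v² = 0.349281.
t = (8.865 − 0.0126)/0.349281 = 25.3 days (vs. the pure-advection estimate x/v = 25.4 d).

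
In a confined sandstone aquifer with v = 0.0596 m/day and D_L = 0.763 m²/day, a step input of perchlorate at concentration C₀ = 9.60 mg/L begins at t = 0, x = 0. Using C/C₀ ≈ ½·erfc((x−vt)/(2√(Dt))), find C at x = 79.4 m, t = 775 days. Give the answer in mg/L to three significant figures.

For a continuous step input, C/C₀ ≈ ½·erfc((x−vt)/(2√(Dt))).
vt = 0.0596 × 775 = 46.19 m and 2√(Dt) = 2√(0.763 × 775) = 48.63 m.
Argument (x−vt)/(2√(Dt)) = (79.4 − 46.19)/48.63 = 0.6829; ½·erfc(0.6829) = 0.1671.
C = 9.60 × 0.1671 = 1.60 mg/L.

1.60 mg/L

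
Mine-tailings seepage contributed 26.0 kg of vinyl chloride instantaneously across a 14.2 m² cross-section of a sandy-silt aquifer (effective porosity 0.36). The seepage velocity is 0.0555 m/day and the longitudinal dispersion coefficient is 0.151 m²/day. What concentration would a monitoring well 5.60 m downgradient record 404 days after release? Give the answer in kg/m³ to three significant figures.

For an instantaneous plane source, C(x,t) = M/(n_e·A·√(4πDt)) · exp(−(x−vt)²/(4Dt)), with n_e·A the pore (flow) area.
Plume center vt = 0.0555 × 404 = 22.422 m, so the well at 5.60 m is 16.822 m upgradient of the peak.
√(4πDt) = 27.69 m, giving peak height M/(n_e·A·√(4πDt)) = 26.0/(0.36 × 14.2 × 27.69) = 0.1837 kg/m³.
(x−vt)²/(4Dt) = (-16.822)²/(4 × 0.151 × 404) = 1.160; exp(−1.160) = 0.3135.
C = 0.1837 × 0.3135 = 0.0576 kg/m³.

0.0576 kg/m³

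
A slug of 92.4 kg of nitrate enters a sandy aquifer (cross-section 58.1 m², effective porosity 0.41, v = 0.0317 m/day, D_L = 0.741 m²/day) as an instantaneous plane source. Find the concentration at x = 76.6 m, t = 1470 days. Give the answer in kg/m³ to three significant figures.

0.0270 kg/m³

For an instantaneous plane source, C(x,t) = M/(n_e·A·√(4πDt)) · exp(−(x−vt)²/(4Dt)), with n_e·A the pore (flow) area.
Plume center vt = 0.0317 × 1470 = 46.599 m, so the well at 76.6 m is 30.001 m downgradient of the peak.
√(4πDt) = 117.0 m, giving peak height M/(n_e·A·√(4πDt)) = 92.4/(0.41 × 58.1 × 117.0) = 0.03315 kg/m³.
(x−vt)²/(4Dt) = (30.001)²/(4 × 0.741 × 1470) = 0.2066; exp(−0.2066) = 0.8133.
C = 0.03315 × 0.8133 = 0.0270 kg/m³.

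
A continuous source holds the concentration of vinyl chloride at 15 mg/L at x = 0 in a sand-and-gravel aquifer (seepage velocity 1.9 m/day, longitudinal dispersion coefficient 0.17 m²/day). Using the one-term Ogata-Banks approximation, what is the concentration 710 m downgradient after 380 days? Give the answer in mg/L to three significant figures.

12.8 mg/L

For a continuous step input, C/C₀ ≈ ½·erfc((x−vt)/(2√(Dt))).
vt = 1.9 × 380 = 722 m and 2√(Dt) = 2√(0.17 × 380) = 16.07 m.
Argument (x−vt)/(2√(Dt)) = (710 − 722)/16.07 = -0.7467; ½·erfc(-0.7467) = 0.8545.
C = 15 × 0.8545 = 12.8 mg/L.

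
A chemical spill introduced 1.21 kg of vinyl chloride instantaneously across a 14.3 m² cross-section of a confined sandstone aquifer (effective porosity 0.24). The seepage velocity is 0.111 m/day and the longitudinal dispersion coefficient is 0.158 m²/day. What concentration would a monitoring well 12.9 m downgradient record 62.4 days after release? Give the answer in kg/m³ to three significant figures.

0.0128 kg/m³

For an instantaneous plane source, C(x,t) = M/(n_e·A·√(4πDt)) · exp(−(x−vt)²/(4Dt)), with n_e·A the pore (flow) area.
Plume center vt = 0.111 × 62.4 = 6.9264 m, so the well at 12.9 m is 5.9736 m downgradient of the peak.
√(4πDt) = 11.13 m, giving peak height M/(n_e·A·√(4πDt)) = 1.21/(0.24 × 14.3 × 11.13) = 0.03168 kg/m³.
(x−vt)²/(4Dt) = (5.9736)²/(4 × 0.158 × 62.4) = 0.9048; exp(−0.9048) = 0.4046.
C = 0.03168 × 0.4046 = 0.0128 kg/m³.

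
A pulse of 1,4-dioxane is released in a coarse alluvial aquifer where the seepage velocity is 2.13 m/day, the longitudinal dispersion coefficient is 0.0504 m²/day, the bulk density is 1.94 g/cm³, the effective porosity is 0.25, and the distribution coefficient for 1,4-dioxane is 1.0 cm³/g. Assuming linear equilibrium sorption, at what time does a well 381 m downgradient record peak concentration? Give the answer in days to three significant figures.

1570 days

Retardation factor R = 1 + ρ_b·K_d/n = 1 + 1.94 × 1.0/0.25 = 8.760.
Sorption retards both mechanisms: v_R = v/R = 0.2432 m/day, D_R = D/R = 0.005753 m²/day.
Peak time from v_R²t² + 2D_R t − x² = 0: t = (√(D_R² + v_R²x²) − D_R)/v_R².
√(D_R² + v_R²x²) = √(0.005753² + 0.2432² × 381²) = 92.66; v_R² = 0.05915.
t = (92.66 − 0.005753)/0.05915 = 1570 days.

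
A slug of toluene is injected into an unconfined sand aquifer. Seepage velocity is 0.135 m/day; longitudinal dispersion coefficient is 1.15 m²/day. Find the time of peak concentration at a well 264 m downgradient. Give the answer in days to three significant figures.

For the 1D instantaneous-source solution, setting ∂C/∂t = 0 at fixed x gives v²t² + 2Dt − x² = 0, so t = (√(D² + v²x²) − D)/v².
√(D² + v²x²) = √(1.15² + 0.135² × 264²) = 35.66; v² = 0.018225.
t = (35.66 − 1.15)/0.018225 = 1890 days (vs. the pure-advection estimate x/v = 1960 d).

1890 days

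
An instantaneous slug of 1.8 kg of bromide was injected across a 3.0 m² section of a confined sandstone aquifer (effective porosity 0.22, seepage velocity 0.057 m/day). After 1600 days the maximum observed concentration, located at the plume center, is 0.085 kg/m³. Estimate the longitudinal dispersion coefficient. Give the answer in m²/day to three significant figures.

0.0512 m²/day

At the plume center C_max = M/(n_e·A·√(4πDt)), so D = M²/(4πt·(n_e·A·C_max)²).
n_e·A·C_max = 0.22 × 3.0 × 0.085 = 0.05610 kg/m.
D = 1.8²/(4π × 1600 × 0.05610²) = 0.0512 m²/day.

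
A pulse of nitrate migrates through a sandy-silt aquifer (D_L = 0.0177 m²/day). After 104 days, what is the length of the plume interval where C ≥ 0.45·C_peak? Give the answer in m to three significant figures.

The plume is Gaussian with σ = √(2Dt) = √(2 × 0.0177 × 104) = 1.919 m.
C/C_peak = exp(−Δx²/(2σ²)) = 0.45 ⇒ Δx = σ·√(−2 ln 0.45) = 1.919 × 1.264 = 2.426 m.
Width = 2Δx = 4.85 m.

4.85 m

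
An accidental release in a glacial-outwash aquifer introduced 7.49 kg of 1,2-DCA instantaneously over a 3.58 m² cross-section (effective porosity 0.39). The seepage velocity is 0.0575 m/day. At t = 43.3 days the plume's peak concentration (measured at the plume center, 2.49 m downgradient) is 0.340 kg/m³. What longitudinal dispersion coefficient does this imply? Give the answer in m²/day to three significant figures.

0.458 m²/day

At the plume center C_max = M/(n_e·A·√(4πDt)), so D = M²/(4πt·(n_e·A·C_max)²).
n_e·A·C_max = 0.39 × 3.58 × 0.340 = 0.4747 kg/m.
D = 7.49²/(4π × 43.3 × 0.4747²) = 0.458 m²/day.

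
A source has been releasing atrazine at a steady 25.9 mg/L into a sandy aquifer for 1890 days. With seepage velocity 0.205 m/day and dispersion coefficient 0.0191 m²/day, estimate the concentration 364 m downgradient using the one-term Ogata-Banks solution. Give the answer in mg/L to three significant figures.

For a continuous step input, C/C₀ ≈ ½·erfc((x−vt)/(2√(Dt))).
vt = 0.205 × 1890 = 387.45 m and 2√(Dt) = 2√(0.0191 × 1890) = 12.02 m.
Argument (x−vt)/(2√(Dt)) = (364 − 387.45)/12.02 = -1.951; ½·erfc(-1.951) = 0.9971.
C = 25.9 × 0.9971 = 25.8 mg/L.

25.8 mg/L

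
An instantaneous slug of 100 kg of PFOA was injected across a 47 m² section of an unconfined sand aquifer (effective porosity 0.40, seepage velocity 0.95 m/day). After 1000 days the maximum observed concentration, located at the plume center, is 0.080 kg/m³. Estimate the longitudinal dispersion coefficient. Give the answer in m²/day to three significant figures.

At the plume center C_max = M/(n_e·A·√(4πDt)), so D = M²/(4πt·(n_e·A·C_max)²).
n_e·A·C_max = 0.40 × 47 × 0.080 = 1.504 kg/m.
D = 100²/(4π × 1000 × 1.504²) = 0.352 m²/day.

0.352 m²/day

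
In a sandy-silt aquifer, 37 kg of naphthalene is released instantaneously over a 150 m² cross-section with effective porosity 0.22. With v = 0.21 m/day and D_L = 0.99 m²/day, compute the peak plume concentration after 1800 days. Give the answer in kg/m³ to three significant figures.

0.00749 kg/m³

The peak of an instantaneous 1D plume sits at x = vt; there the Gaussian factor is 1 and C_max = M/(n_e·A·√(4πDt)), where n_e·A is the pore area the mass is dissolved in.
√(4πDt) = √(4π × 0.99 × 1800) = 149.6 m, so C_max = 37/(0.22 × 150 × 149.6) = 0.00749 kg/m³.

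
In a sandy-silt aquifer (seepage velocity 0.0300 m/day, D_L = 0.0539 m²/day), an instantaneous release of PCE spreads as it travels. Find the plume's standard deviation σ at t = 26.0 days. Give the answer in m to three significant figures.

Dispersive spreading gives a Gaussian with σ² = 2Dt; advection only shifts the center.
σ = √(2 × 0.0539 × 26.0) = 1.67 m.

1.67 m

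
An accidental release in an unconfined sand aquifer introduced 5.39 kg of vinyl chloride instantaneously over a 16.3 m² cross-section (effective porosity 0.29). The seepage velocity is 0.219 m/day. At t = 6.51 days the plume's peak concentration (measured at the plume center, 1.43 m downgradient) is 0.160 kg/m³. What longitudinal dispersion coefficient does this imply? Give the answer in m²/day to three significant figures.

0.621 m²/day

At the plume center C_max = M/(n_e·A·√(4πDt)), so D = M²/(4πt·(n_e·A·C_max)²).
n_e·A·C_max = 0.29 × 16.3 × 0.160 = 0.7563 kg/m.
D = 5.39²/(4π × 6.51 × 0.7563²) = 0.621 m²/day.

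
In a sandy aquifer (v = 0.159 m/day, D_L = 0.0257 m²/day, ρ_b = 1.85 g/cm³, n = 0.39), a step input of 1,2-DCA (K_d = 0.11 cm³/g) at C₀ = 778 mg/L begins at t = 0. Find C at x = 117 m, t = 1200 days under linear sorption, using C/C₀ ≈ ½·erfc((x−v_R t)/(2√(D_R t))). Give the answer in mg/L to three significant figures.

705 mg/L

Retardation factor R = 1 + ρ_b·K_d/n = 1 + 1.85 × 0.11/0.39 = 1.522.
Sorption retards both mechanisms: v_R = v/R = 0.1045 m/day, D_R = D/R = 0.01689 m²/day.
v_R·t = 0.1045 × 1200 = 125.4 m; 2√(D_R t) = 9.004 m; argument = (117 − 125.4)/9.004 = -0.9329.
C = C₀ × ½·erfc(-0.9329) = 778 × 0.9065 = 705 mg/L.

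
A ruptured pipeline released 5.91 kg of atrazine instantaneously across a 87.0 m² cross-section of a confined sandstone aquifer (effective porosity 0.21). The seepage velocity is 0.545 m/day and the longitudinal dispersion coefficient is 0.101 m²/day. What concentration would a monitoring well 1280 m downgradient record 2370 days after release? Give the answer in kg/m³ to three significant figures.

0.00512 kg/m³

For an instantaneous plane source, C(x,t) = M/(n_e·A·√(4πDt)) · exp(−(x−vt)²/(4Dt)), with n_e·A the pore (flow) area.
Plume center vt = 0.545 × 2370 = 1291.65 m, so the well at 1280 m is 11.65 m upgradient of the peak.
√(4πDt) = 54.85 m, giving peak height M/(n_e·A·√(4πDt)) = 5.91/(0.21 × 87.0 × 54.85) = 0.005898 kg/m³.
(x−vt)²/(4Dt) = (-11.65)²/(4 × 0.101 × 2370) = 0.1417; exp(−0.1417) = 0.8679.
C = 0.005898 × 0.8679 = 0.00512 kg/m³.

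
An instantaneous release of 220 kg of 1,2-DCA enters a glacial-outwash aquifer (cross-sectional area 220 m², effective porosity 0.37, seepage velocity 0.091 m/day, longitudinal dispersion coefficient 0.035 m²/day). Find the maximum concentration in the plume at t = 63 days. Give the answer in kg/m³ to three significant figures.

0.513 kg/m³

The peak of an instantaneous 1D plume sits at x = vt; there the Gaussian factor is 1 and C_max = M/(n_e·A·√(4πDt)), where n_e·A is the pore area the mass is dissolved in.
√(4πDt) = √(4π × 0.035 × 63) = 5.264 m, so C_max = 220/(0.37 × 220 × 5.264) = 0.513 kg/m³.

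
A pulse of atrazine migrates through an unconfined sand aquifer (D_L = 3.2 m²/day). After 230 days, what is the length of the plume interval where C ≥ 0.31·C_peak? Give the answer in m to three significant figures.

117 m

The plume is Gaussian with σ = √(2Dt) = √(2 × 3.2 × 230) = 38.37 m.
C/C_peak = exp(−Δx²/(2σ²)) = 0.31 ⇒ Δx = σ·√(−2 ln 0.31) = 38.37 × 1.530 = 58.71 m.
Width = 2Δx = 117 m.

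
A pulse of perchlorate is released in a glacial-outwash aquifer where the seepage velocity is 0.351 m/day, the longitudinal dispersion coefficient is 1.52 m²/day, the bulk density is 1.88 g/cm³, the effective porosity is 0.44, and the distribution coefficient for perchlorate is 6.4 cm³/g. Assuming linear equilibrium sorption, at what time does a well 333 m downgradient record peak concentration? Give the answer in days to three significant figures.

Retardation factor R = 1 + ρ_b·K_d/n = 1 + 1.88 × 6.4/0.44 = 28.35.
Sorption retards both mechanisms: v_R = v/R = 0.01238 m/day, D_R = D/R = 0.05362 m²/day.
Peak time from v_R²t² + 2D_R t − x² = 0: t = (√(D_R² + v_R²x²) − D_R)/v_R².
√(D_R² + v_R²x²) = √(0.05362² + 0.01238² × 333²) = 4.123; v_R² = 0.0001533.
t = (4.123 − 0.05362)/0.0001533 = 26500 days.

26500 days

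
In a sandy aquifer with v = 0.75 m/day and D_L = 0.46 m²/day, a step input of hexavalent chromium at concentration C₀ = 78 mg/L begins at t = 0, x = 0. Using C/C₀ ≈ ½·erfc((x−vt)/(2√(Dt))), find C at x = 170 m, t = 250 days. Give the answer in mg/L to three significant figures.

68.3 mg/L

For a continuous step input, C/C₀ ≈ ½·erfc((x−vt)/(2√(Dt))).
vt = 0.75 × 250 = 187.5 m and 2√(Dt) = 2√(0.46 × 250) = 21.45 m.
Argument (x−vt)/(2√(Dt)) = (170 − 187.5)/21.45 = -0.8159; ½·erfc(-0.8159) = 0.8757.
C = 78 × 0.8757 = 68.3 mg/L.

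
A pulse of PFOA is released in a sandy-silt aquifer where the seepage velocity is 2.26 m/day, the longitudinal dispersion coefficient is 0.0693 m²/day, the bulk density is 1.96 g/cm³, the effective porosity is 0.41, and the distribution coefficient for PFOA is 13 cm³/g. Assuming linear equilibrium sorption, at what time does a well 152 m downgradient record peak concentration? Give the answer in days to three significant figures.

Retardation factor R = 1 + ρ_b·K_d/n = 1 + 1.96 × 13/0.41 = 63.15.
Sorption retards both mechanisms: v_R = v/R = 0.03579 m/day, D_R = D/R = 0.001097 m²/day.
Peak time from v_R²t² + 2D_R t − x² = 0: t = (√(D_R² + v_R²x²) − D_R)/v_R².
√(D_R² + v_R²x²) = √(0.001097² + 0.03579² × 152²) = 5.440; v_R² = 0.001281.
t = (5.440 − 0.001097)/0.001281 = 4250 days.

4250 days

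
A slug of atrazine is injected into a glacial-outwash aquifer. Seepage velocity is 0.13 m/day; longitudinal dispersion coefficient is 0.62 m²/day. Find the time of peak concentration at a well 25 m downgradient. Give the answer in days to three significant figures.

159 days

For the 1D instantaneous-source solution, setting ∂C/∂t = 0 at fixed x gives v²t² + 2Dt − x² = 0, so t = (√(D² + v²x²) − D)/v².
√(D² + v²x²) = √(0.62² + 0.13² × 25²) = 3.309; v² = 0.0169.
t = (3.309 − 0.62)/0.0169 = 159 days (vs. the pure-advection estimate x/v = 192 d).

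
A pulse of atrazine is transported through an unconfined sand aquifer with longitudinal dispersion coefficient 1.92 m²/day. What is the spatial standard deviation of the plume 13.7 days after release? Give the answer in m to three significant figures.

7.25 m

Dispersive spreading gives a Gaussian with σ² = 2Dt; advection only shifts the center.
σ = √(2 × 1.92 × 13.7) = 7.25 m.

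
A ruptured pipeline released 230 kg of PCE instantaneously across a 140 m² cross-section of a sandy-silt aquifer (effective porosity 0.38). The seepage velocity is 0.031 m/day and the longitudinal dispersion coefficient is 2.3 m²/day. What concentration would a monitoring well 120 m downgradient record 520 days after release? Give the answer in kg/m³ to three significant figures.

0.00370 kg/m³

For an instantaneous plane source, C(x,t) = M/(n_e·A·√(4πDt)) · exp(−(x−vt)²/(4Dt)), with n_e·A the pore (flow) area.
Plume center vt = 0.031 × 520 = 16.12 m, so the well at 120 m is 103.88 m downgradient of the peak.
√(4πDt) = 122.6 m, giving peak height M/(n_e·A·√(4πDt)) = 230/(0.38 × 140 × 122.6) = 0.03526 kg/m³.
(x−vt)²/(4Dt) = (103.88)²/(4 × 2.3 × 520) = 2.256; exp(−2.256) = 0.1048.
C = 0.03526 × 0.1048 = 0.00370 kg/m³.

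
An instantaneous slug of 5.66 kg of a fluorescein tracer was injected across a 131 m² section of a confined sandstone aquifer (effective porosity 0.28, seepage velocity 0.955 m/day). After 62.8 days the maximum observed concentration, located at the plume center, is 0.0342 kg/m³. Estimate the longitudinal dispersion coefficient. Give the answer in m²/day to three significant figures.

0.0258 m²/day

At the plume center C_max = M/(n_e·A·√(4πDt)), so D = M²/(4πt·(n_e·A·C_max)²).
n_e·A·C_max = 0.28 × 131 × 0.0342 = 1.254 kg/m.
D = 5.66²/(4π × 62.8 × 1.254²) = 0.0258 m²/day.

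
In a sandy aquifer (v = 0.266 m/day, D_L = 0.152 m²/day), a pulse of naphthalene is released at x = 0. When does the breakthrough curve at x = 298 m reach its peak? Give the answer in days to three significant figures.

For the 1D instantaneous-source solution, setting ∂C/∂t = 0 at fixed x gives v²t² + 2Dt − x² = 0, so t = (√(D² + v²x²) − D)/v².
√(D² + v²x²) = √(0.152² + 0.266² × 298²) = 79.27; v² = 0.070756.
t = (79.27 − 0.152)/0.070756 = 1120 days (vs. the pure-advection estimate x/v = 1120 d).

1120 days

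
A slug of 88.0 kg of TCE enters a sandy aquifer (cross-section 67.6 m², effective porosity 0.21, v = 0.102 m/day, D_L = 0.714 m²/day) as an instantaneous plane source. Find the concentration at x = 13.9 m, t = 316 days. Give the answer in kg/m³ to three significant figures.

0.0802 kg/m³

For an instantaneous plane source, C(x,t) = M/(n_e·A·√(4πDt)) · exp(−(x−vt)²/(4Dt)), with n_e·A the pore (flow) area.
Plume center vt = 0.102 × 316 = 32.232 m, so the well at 13.9 m is 18.332 m upgradient of the peak.
√(4πDt) = 53.25 m, giving peak height M/(n_e·A·√(4πDt)) = 88.0/(0.21 × 67.6 × 53.25) = 0.1164 kg/m³.
(x−vt)²/(4Dt) = (-18.332)²/(4 × 0.714 × 316) = 0.3724; exp(−0.3724) = 0.6891.
C = 0.1164 × 0.6891 = 0.0802 kg/m³.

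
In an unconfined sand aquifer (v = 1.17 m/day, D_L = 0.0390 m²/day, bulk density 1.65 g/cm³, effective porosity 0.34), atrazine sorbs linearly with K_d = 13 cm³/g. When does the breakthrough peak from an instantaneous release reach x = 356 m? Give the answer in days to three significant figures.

19500 days

Retardation factor R = 1 + ρ_b·K_d/n = 1 + 1.65 × 13/0.34 = 64.09.
Sorption retards both mechanisms: v_R = v/R = 0.01826 m/day, D_R = D/R = 0.0006085 m²/day.
Peak time from v_R²t² + 2D_R t − x² = 0: t = (√(D_R² + v_R²x²) − D_R)/v_R².
√(D_R² + v_R²x²) = √(0.0006085² + 0.01826² × 356²) = 6.501; v_R² = 0.0003334.
t = (6.501 − 0.0006085)/0.0003334 = 19500 days.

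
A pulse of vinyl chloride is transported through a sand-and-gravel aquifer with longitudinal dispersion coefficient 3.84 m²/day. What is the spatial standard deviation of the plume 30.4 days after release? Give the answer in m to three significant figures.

15.3 m

Dispersive spreading gives a Gaussian with σ² = 2Dt; advection only shifts the center.
σ = √(2 × 3.84 × 30.4) = 15.3 m.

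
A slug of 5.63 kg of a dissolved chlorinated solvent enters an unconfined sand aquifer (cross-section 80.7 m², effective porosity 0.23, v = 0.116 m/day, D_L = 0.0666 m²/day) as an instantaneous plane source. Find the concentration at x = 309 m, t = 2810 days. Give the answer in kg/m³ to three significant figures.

For an instantaneous plane source, C(x,t) = M/(n_e·A·√(4πDt)) · exp(−(x−vt)²/(4Dt)), with n_e·A the pore (flow) area.
Plume center vt = 0.116 × 2810 = 325.96 m, so the well at 309 m is 16.96 m upgradient of the peak.
√(4πDt) = 48.49 m, giving peak height M/(n_e·A·√(4πDt)) = 5.63/(0.23 × 80.7 × 48.49) = 0.006255 kg/m³.
(x−vt)²/(4Dt) = (-16.96)²/(4 × 0.0666 × 2810) = 0.3842; exp(−0.3842) = 0.6810.
C = 0.006255 × 0.6810 = 0.00426 kg/m³.

0.00426 kg/m³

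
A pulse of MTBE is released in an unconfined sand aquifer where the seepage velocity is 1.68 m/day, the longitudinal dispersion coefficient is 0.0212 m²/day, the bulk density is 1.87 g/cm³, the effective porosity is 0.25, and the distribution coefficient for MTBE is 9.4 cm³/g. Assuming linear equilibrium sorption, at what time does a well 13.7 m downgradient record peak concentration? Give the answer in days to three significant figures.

Retardation factor R = 1 + ρ_b·K_d/n = 1 + 1.87 × 9.4/0.25 = 71.31.
Sorption retards both mechanisms: v_R = v/R = 0.02356 m/day, D_R = D/R = 0.0002973 m²/day.
Peak time from v_R²t² + 2D_R t − x² = 0: t = (√(D_R² + v_R²x²) − D_R)/v_R².
√(D_R² + v_R²x²) = √(0.0002973² + 0.02356² × 13.7²) = 0.3228; v_R² = 0.0005551.
t = (0.3228 − 0.0002973)/0.0005551 = 581 days.

581 days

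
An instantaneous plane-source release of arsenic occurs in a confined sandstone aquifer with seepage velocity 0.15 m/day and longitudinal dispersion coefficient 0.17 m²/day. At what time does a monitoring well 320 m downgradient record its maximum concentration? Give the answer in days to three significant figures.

For the 1D instantaneous-source solution, setting ∂C/∂t = 0 at fixed x gives v²t² + 2Dt − x² = 0, so t = (√(D² + v²x²) − D)/v².
√(D² + v²x²) = √(0.17² + 0.15² × 320²) = 48.00; v² = 0.0225.
t = (48.00 − 0.17)/0.0225 = 2130 days (vs. the pure-advection estimate x/v = 2130 d).

2130 days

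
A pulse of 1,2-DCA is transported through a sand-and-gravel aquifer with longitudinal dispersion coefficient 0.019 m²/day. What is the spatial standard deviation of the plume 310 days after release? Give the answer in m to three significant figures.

3.43 m

Dispersive spreading gives a Gaussian with σ² = 2Dt; advection only shifts the center.
σ = √(2 × 0.019 × 310) = 3.43 m.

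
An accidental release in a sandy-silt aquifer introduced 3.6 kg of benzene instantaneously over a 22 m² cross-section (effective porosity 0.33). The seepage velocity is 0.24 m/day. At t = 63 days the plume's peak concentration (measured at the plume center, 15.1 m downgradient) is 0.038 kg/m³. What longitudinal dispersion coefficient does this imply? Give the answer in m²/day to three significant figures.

0.215 m²/day

At the plume center C_max = M/(n_e·A·√(4πDt)), so D = M²/(4πt·(n_e·A·C_max)²).
n_e·A·C_max = 0.33 × 22 × 0.038 = 0.2759 kg/m.
D = 3.6²/(4π × 63 × 0.2759²) = 0.215 m²/day.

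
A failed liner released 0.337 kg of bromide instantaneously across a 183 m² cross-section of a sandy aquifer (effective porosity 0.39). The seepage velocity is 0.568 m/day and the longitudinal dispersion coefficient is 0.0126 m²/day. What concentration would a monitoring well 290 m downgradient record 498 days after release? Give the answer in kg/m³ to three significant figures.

6.99e-05 kg/m³

For an instantaneous plane source, C(x,t) = M/(n_e·A·√(4πDt)) · exp(−(x−vt)²/(4Dt)), with n_e·A the pore (flow) area.
Plume center vt = 0.568 × 498 = 282.864 m, so the well at 290 m is 7.136 m downgradient of the peak.
√(4πDt) = 8.880 m, giving peak height M/(n_e·A·√(4πDt)) = 0.337/(0.39 × 183 × 8.880) = 0.0005317 kg/m³.
(x−vt)²/(4Dt) = (7.136)²/(4 × 0.0126 × 498) = 2.029; exp(−2.029) = 0.1315.
C = 0.0005317 × 0.1315 = 6.99e-05 kg/m³.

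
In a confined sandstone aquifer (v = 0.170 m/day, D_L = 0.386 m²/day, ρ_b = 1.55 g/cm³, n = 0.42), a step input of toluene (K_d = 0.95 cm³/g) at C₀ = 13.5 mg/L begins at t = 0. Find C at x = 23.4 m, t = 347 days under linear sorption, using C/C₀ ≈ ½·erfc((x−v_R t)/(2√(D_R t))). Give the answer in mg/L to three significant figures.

Retardation factor R = 1 + ρ_b·K_d/n = 1 + 1.55 × 0.95/0.42 = 4.506.
Sorption retards both mechanisms: v_R = v/R = 0.03773 m/day, D_R = D/R = 0.08566 m²/day.
v_R·t = 0.03773 × 347 = 13.09231 m; 2√(D_R t) = 10.90 m; argument = (23.4 − 13.09231)/10.90 = 0.9457.
C = C₀ × ½·erfc(0.9457) = 13.5 × 0.09054 = 1.22 mg/L.

1.22 mg/L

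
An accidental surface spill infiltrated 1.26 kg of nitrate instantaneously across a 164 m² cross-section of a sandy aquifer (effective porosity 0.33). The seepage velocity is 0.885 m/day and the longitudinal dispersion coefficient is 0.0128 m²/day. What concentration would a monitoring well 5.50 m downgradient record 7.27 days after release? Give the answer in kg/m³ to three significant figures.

For an instantaneous plane source, C(x,t) = M/(n_e·A·√(4πDt)) · exp(−(x−vt)²/(4Dt)), with n_e·A the pore (flow) area.
Plume center vt = 0.885 × 7.27 = 6.43395 m, so the well at 5.50 m is 0.93395 m upgradient of the peak.
√(4πDt) = 1.081 m, giving peak height M/(n_e·A·√(4πDt)) = 1.26/(0.33 × 164 × 1.081) = 0.02154 kg/m³.
(x−vt)²/(4Dt) = (-0.93395)²/(4 × 0.0128 × 7.27) = 2.343; exp(−2.343) = 0.09604.
C = 0.02154 × 0.09604 = 0.00207 kg/m³.

0.00207 kg/m³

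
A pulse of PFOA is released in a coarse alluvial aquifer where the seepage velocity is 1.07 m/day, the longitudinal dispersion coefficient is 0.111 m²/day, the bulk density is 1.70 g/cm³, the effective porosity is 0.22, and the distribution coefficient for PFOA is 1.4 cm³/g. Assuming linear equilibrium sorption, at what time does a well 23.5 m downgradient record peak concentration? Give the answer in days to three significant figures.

258 days

Retardation factor R = 1 + ρ_b·K_d/n = 1 + 1.70 × 1.4/0.22 = 11.82.
Sorption retards both mechanisms: v_R = v/R = 0.09052 m/day, D_R = D/R = 0.009391 m²/day.
Peak time from v_R²t² + 2D_R t − x² = 0: t = (√(D_R² + v_R²x²) − D_R)/v_R².
√(D_R² + v_R²x²) = √(0.009391² + 0.09052² × 23.5²) = 2.127; v_R² = 0.008194.
t = (2.127 − 0.009391)/0.008194 = 258 days.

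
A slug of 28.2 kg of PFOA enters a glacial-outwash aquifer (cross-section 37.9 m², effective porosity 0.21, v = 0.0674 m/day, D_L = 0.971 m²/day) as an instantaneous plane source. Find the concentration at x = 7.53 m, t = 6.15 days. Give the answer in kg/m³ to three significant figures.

0.0491 kg/m³

For an instantaneous plane source, C(x,t) = M/(n_e·A·√(4πDt)) · exp(−(x−vt)²/(4Dt)), with n_e·A the pore (flow) area.
Plume center vt = 0.0674 × 6.15 = 0.41451 m, so the well at 7.53 m is 7.11549 m downgradient of the peak.
√(4πDt) = 8.663 m, giving peak height M/(n_e·A·√(4πDt)) = 28.2/(0.21 × 37.9 × 8.663) = 0.4090 kg/m³.
(x−vt)²/(4Dt) = (7.11549)²/(4 × 0.971 × 6.15) = 2.120; exp(−2.120) = 0.1200.
C = 0.4090 × 0.1200 = 0.0491 kg/m³.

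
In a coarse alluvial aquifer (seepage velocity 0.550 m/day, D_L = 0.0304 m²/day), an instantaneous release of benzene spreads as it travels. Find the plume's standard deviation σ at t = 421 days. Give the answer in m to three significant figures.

Dispersive spreading gives a Gaussian with σ² = 2Dt; advection only shifts the center.
σ = √(2 × 0.0304 × 421) = 5.06 m.

5.06 m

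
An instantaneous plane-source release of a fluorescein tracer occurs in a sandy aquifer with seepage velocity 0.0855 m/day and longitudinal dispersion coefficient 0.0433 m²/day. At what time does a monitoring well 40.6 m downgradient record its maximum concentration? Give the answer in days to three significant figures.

469 days

For the 1D instantaneous-source solution, setting ∂C/∂t = 0 at fixed x gives v²t² + 2Dt − x² = 0, so t = (√(D² + v²x²) − D)/v².
√(D² + v²x²) = √(0.0433² + 0.0855² × 40.6²) = 3.472; v² = 0.00731025.
t = (3.472 − 0.0433)/0.00731025 = 469 days (vs. the pure-advection estimate x/v = 475 d).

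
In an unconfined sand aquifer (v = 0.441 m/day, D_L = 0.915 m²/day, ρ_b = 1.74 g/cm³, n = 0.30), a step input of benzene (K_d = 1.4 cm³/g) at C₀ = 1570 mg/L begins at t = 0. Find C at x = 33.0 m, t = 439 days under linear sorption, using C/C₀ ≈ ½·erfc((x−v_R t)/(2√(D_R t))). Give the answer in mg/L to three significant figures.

Retardation factor R = 1 + ρ_b·K_d/n = 1 + 1.74 × 1.4/0.30 = 9.120.
Sorption retards both mechanisms: v_R = v/R = 0.04836 m/day, D_R = D/R = 0.1003 m²/day.
v_R·t = 0.04836 × 439 = 21.23004 m; 2√(D_R t) = 13.27 m; argument = (33.0 − 21.23004)/13.27 = 0.8870.
C = C₀ × ½·erfc(0.8870) = 1570 × 0.1048 = 165 mg/L.

165 mg/L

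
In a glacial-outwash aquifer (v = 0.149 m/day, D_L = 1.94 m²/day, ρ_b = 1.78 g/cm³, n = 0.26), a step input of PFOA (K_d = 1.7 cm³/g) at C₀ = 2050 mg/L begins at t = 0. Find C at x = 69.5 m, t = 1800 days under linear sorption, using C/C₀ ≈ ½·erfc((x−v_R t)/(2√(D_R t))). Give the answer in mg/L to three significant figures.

41.0 mg/L

Retardation factor R = 1 + ρ_b·K_d/n = 1 + 1.78 × 1.7/0.26 = 12.64.
Sorption retards both mechanisms: v_R = v/R = 0.01179 m/day, D_R = D/R = 0.1535 m²/day.
v_R·t = 0.01179 × 1800 = 21.222 m; 2√(D_R t) = 33.24 m; argument = (69.5 − 21.222)/33.24 = 1.452.
C = C₀ × ½·erfc(1.452) = 2050 × 0.02002 = 41.0 mg/L.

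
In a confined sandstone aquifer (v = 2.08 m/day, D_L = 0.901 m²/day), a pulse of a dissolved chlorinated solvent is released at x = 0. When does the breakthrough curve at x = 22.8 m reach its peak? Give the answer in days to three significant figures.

For the 1D instantaneous-source solution, setting ∂C/∂t = 0 at fixed x gives v²t² + 2Dt − x² = 0, so t = (√(D² + v²x²) − D)/v².
√(D² + v²x²) = √(0.901² + 2.08² × 22.8²) = 47.43; v² = 4.3264.
t = (47.43 − 0.901)/4.3264 = 10.8 days (vs. the pure-advection estimate x/v = 11.0 d).

10.8 days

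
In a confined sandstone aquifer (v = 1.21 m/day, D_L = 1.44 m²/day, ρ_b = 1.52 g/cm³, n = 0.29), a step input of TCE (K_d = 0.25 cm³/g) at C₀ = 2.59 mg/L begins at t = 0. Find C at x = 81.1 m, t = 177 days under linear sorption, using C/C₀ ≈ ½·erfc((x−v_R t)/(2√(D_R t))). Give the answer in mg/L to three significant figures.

2.03 mg/L

Retardation factor R = 1 + ρ_b·K_d/n = 1 + 1.52 × 0.25/0.29 = 2.310.
Sorption retards both mechanisms: v_R = v/R = 0.5238 m/day, D_R = D/R = 0.6234 m²/day.
v_R·t = 0.5238 × 177 = 92.7126 m; 2√(D_R t) = 21.01 m; argument = (81.1 − 92.7126)/21.01 = -0.5527.
C = C₀ × ½·erfc(-0.5527) = 2.59 × 0.7828 = 2.03 mg/L.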